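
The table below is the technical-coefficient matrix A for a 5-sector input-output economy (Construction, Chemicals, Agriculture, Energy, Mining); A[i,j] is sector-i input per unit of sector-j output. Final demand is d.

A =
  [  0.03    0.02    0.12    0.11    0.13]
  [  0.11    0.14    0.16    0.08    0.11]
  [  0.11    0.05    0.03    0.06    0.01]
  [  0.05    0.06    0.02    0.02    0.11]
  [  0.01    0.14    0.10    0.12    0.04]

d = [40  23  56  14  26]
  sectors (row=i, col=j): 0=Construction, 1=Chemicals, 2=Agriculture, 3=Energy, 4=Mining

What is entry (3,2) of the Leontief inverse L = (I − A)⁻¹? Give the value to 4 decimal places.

L[3,2] = 0.0629

Form M = I − A:
  [  0.97   -0.02   -0.12   -0.11   -0.13]
  [ -0.11    0.86   -0.16   -0.08   -0.11]
  [ -0.11   -0.05    0.97   -0.06   -0.01]
  [ -0.05   -0.06   -0.02    0.98   -0.11]
  [ -0.01   -0.14   -0.10   -0.12    0.96]
Leontief inverse L = M⁻¹:
  [  1.0679    0.0735    0.1653    0.1571    0.1728]
  [  0.1765    1.2222    0.2457    0.1572    0.1845]
  [  0.1354    0.0798    1.0678    0.0931    0.0493]
  [  0.0748    0.1027    0.0629    1.0587    0.1439]
  [  0.0603    0.2001    0.1566    0.1666    1.0935]
Total output x = L · d:
  x_0 = 1.0679·40 + 0.0735·23 + 0.1653·56 + 0.1571·14 + 0.1728·26 = 60.3550
  x_1 = 0.1765·40 + 1.2222·23 + 0.2457·56 + 0.1572·14 + 0.1845·26 = 55.9259
  x_2 = 0.1354·40 + 0.0798·23 + 1.0678·56 + 0.0931·14 + 0.0493·26 = 69.6361
  x_3 = 0.0748·40 + 0.1027·23 + 0.0629·56 + 1.0587·14 + 0.1439·26 = 27.4354
  x_4 = 0.0603·40 + 0.2001·23 + 0.1566·56 + 0.1666·14 + 1.0935·26 = 46.5511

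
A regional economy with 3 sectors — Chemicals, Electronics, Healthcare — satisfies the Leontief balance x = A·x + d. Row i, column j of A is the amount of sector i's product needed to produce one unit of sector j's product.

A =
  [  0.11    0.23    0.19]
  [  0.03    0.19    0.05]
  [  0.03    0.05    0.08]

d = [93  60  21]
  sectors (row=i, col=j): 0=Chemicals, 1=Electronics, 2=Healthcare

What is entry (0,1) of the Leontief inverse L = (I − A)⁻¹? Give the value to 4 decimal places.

L[0,1] = 0.3405

Form M = I − A:
  [  0.89   -0.23   -0.19]
  [ -0.03    0.81   -0.05]
  [ -0.03   -0.05    0.92]
Leontief inverse L = M⁻¹:
  [  1.1437    0.3405    0.2547]
  [  0.0448    1.2521    0.0773]
  [  0.0397    0.0791    1.0995]
Total output x = L · d:
  x_0 = 1.1437·93 + 0.3405·60 + 0.2547·21 = 132.1365
  x_1 = 0.0448·93 + 1.2521·60 + 0.0773·21 = 80.9145
  x_2 = 0.0397·93 + 0.0791·60 + 1.0995·21 = 31.5324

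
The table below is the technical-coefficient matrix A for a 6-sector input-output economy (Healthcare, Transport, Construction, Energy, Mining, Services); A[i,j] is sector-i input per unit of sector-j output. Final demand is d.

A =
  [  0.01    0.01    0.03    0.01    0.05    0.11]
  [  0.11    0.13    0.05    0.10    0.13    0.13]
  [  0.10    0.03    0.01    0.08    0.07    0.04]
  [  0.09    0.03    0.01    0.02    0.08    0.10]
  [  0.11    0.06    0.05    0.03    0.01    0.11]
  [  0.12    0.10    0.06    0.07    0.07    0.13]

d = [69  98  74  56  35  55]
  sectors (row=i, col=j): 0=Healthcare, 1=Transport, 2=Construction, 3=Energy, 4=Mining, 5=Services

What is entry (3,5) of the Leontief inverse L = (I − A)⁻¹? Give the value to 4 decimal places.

L[3,5] = 0.1635

Form M = I − A:
  [  0.99   -0.01   -0.03   -0.01   -0.05   -0.11]
  [ -0.11    0.87   -0.05   -0.10   -0.13   -0.13]
  [ -0.10   -0.03    0.99   -0.08   -0.07   -0.04]
  [ -0.09   -0.03   -0.01    0.98   -0.08   -0.10]
  [ -0.11   -0.06   -0.05   -0.03    0.99   -0.11]
  [ -0.12   -0.10   -0.06   -0.07   -0.07    0.87]
Leontief inverse L = M⁻¹:
  [  1.0488    0.0376    0.0471    0.0316    0.0746    0.1535]
  [  0.2115    1.2041    0.0947    0.1573    0.2062    0.2552]
  [  0.1433    0.0591    1.0297    0.1018    0.1030    0.0990]
  [  0.1383    0.0655    0.0337    1.0464    0.1141    0.1635]
  [  0.1633    0.1000    0.0748    0.0631    1.0546    0.1796]
  [  0.2031    0.1610    0.0971    0.1187    0.1351    1.2344]
Total output x = L · d:
  x_0 = 1.0488·69 + 0.0376·98 + 0.0471·74 + 0.0316·56 + 0.0746·35 + 0.1535·55 = 92.3531
  x_1 = 0.2115·69 + 1.2041·98 + 0.0947·74 + 0.1573·56 + 0.2062·35 + 0.2552·55 = 169.6643
  x_2 = 0.1433·69 + 0.0591·98 + 1.0297·74 + 0.1018·56 + 0.1030·35 + 0.0990·55 = 106.6302
  x_3 = 0.1383·69 + 0.0655·98 + 0.0337·74 + 1.0464·56 + 0.1141·35 + 0.1635·55 = 90.0479
  x_4 = 0.1633·69 + 0.1000·98 + 0.0748·74 + 0.0631·56 + 1.0546·35 + 0.1796·55 = 76.9281
  x_5 = 0.2031·69 + 0.1610·98 + 0.0971·74 + 0.1187·56 + 0.1351·35 + 1.2344·55 = 116.2471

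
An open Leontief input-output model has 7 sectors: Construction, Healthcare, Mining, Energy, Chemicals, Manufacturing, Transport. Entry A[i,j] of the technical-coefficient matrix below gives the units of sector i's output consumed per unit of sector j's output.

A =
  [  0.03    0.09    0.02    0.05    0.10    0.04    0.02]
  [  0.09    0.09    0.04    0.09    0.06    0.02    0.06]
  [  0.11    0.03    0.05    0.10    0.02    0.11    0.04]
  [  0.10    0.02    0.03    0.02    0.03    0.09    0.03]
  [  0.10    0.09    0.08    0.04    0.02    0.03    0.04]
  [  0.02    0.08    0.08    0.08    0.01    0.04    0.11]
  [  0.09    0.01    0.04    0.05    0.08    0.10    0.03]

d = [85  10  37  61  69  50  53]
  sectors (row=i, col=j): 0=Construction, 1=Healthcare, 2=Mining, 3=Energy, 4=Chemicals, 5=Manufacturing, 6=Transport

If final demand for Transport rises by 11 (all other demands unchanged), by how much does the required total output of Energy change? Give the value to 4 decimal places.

0.6255

Form M = I − A:
  [  0.97   -0.09   -0.02   -0.05   -0.10   -0.04   -0.02]
  [ -0.09    0.91   -0.04   -0.09   -0.06   -0.02   -0.06]
  [ -0.11   -0.03    0.95   -0.10   -0.02   -0.11   -0.04]
  [ -0.10   -0.02   -0.03    0.98   -0.03   -0.09   -0.03]
  [ -0.10   -0.09   -0.08   -0.04    0.98   -0.03   -0.04]
  [ -0.02   -0.08   -0.08   -0.08   -0.01    0.96   -0.11]
  [ -0.09   -0.01   -0.04   -0.05   -0.08   -0.10    0.97]
Leontief inverse L = M⁻¹:
  [  1.0762    0.1291    0.0493    0.0851    0.1260    0.0701    0.0480]
  [  0.1472    1.1350    0.0725    0.1330    0.0982    0.0632    0.0916]
  [  0.1610    0.0749    1.0848    0.1447    0.0555    0.1559    0.0771]
  [  0.1335    0.0549    0.0556    1.0529    0.0562    0.1195    0.0569]
  [  0.1498    0.1314    0.1089    0.0831    1.0549    0.0695    0.0697]
  [  0.0763    0.1155    0.1116    0.1237    0.0436    1.0878    0.1423]
  [  0.1351    0.0523    0.0734    0.0891    0.1094    0.1376    1.0629]
Total output x = L · d:
  x_0 = 1.0762·85 + 0.1291·10 + 0.0493·37 + 0.0851·61 + 0.1260·69 + 0.0701·50 + 0.0480·53 = 114.5177
  x_1 = 0.1472·85 + 1.1350·10 + 0.0725·37 + 0.1330·61 + 0.0982·69 + 0.0632·50 + 0.0916·53 = 49.4401
  x_2 = 0.1610·85 + 0.0749·10 + 1.0848·37 + 0.1447·61 + 0.0555·69 + 0.1559·50 + 0.0771·53 = 79.1066
  x_3 = 0.1335·85 + 0.0549·10 + 0.0556·37 + 1.0529·61 + 0.0562·69 + 0.1195·50 + 0.0569·53 = 91.0384
  x_4 = 0.1498·85 + 0.1314·10 + 0.1089·37 + 0.0831·61 + 1.0549·69 + 0.0695·50 + 0.0697·53 = 103.0979
  x_5 = 0.0763·85 + 0.1155·10 + 0.1116·37 + 0.1237·61 + 0.0436·69 + 1.0878·50 + 0.1423·53 = 84.2596
  x_6 = 0.1351·85 + 0.0523·10 + 0.0734·37 + 0.0891·61 + 0.1094·69 + 0.1376·50 + 1.0629·53 = 90.9185
Δx_3 = L[3,6] · Δd_6 = 0.0569 · 11 = 0.6255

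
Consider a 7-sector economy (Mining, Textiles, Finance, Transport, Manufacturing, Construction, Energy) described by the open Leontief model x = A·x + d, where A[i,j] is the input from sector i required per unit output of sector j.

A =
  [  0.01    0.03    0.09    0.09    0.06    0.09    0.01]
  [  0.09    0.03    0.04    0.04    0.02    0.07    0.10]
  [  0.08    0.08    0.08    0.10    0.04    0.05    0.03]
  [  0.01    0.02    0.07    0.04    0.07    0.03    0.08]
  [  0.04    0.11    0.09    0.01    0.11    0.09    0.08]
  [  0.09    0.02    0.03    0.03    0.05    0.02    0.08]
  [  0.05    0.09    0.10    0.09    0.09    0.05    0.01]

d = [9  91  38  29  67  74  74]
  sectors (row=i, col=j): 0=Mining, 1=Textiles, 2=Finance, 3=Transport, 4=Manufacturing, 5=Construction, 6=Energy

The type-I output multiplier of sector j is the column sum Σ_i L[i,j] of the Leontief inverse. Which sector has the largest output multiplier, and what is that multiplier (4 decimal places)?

Form M = I − A:
  [  0.99   -0.03   -0.09   -0.09   -0.06   -0.09   -0.01]
  [ -0.09    0.97   -0.04   -0.04   -0.02   -0.07   -0.10]
  [ -0.08   -0.08    0.92   -0.10   -0.04   -0.05   -0.03]
  [ -0.01   -0.02   -0.07    0.96   -0.07   -0.03   -0.08]
  [ -0.04   -0.11   -0.09   -0.01    0.89   -0.09   -0.08]
  [ -0.09   -0.02   -0.03   -0.03   -0.05    0.98   -0.08]
  [ -0.05   -0.09   -0.10   -0.09   -0.09   -0.05    0.99]
Leontief inverse L = M⁻¹:
  [  1.0457    0.0643    0.1336    0.1241    0.0996    0.1229    0.0491]
  [  0.1237    1.0652    0.0885    0.0815    0.0620    0.1069    0.1318]
  [  0.1196    0.1187    1.1343    0.1451    0.0858    0.0934    0.0738]
  [  0.0406    0.0564    0.1126    1.0729    0.1080    0.0619    0.1100]
  [  0.0950    0.1646    0.1544    0.0610    1.1670    0.1442    0.1332]
  [  0.1160    0.0524    0.0730    0.0645    0.0873    1.0539    0.1061]
  [  0.0943    0.1348    0.1573    0.1347    0.1397    0.0973    1.0595]
Total output x = L · d:
  x_0 = 1.0457·9 + 0.0643·91 + 0.1336·38 + 0.1241·29 + 0.0996·67 + 0.1229·74 + 0.0491·74 = 43.3395
  x_1 = 0.1237·9 + 1.0652·91 + 0.0885·38 + 0.0815·29 + 0.0620·67 + 0.1069·74 + 0.1318·74 = 125.5846
  x_2 = 0.1196·9 + 0.1187·91 + 1.1343·38 + 0.1451·29 + 0.0858·67 + 0.0934·74 + 0.0738·74 = 77.3174
  x_3 = 0.0406·9 + 0.0564·91 + 0.1126·38 + 1.0729·29 + 0.1080·67 + 0.0619·74 + 0.1100·74 = 60.8454
  x_4 = 0.0950·9 + 0.1646·91 + 0.1544·38 + 0.0610·29 + 1.1670·67 + 0.1442·74 + 0.1332·74 = 122.1853
  x_5 = 0.1160·9 + 0.0524·91 + 0.0730·38 + 0.0645·29 + 0.0873·67 + 1.0539·74 + 0.1061·74 = 102.1462
  x_6 = 0.0943·9 + 0.1348·91 + 0.1573·38 + 0.1347·29 + 0.1397·67 + 0.0973·74 + 1.0595·74 = 117.9610
Output multipliers (column sums of L):
  Mining: 1.6350
  Textiles: 1.6565
  Finance: 1.8538
  Transport: 1.6837
  Manufacturing: 1.7494
  Construction: 1.6805
  Energy: 1.6633

Finance (1.8538)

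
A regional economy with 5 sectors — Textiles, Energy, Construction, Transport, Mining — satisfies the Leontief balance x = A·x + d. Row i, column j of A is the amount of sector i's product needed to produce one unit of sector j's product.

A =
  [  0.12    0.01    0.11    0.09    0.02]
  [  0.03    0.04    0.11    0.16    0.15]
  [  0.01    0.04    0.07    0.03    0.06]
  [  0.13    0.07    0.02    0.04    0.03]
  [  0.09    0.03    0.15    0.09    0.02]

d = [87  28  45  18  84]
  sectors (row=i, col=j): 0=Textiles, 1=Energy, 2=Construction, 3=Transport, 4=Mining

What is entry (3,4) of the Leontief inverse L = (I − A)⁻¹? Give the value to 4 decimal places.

L[3,4] = 0.0532

Form M = I − A:
  [  0.88   -0.01   -0.11   -0.09   -0.02]
  [ -0.03    0.96   -0.11   -0.16   -0.15]
  [ -0.01   -0.04    0.93   -0.03   -0.06]
  [ -0.13   -0.07   -0.02    0.96   -0.03]
  [ -0.09   -0.03   -0.15   -0.09    0.98]
Leontief inverse L = M⁻¹:
  [  1.1613    0.0285    0.1500    0.1222    0.0410]
  [  0.0880    1.0707    0.1710    0.2092    0.1825]
  [  0.0301    0.0524    1.0987    0.0532    0.0775]
  [  0.1683    0.0846    0.0617    1.0785    0.0532]
  [  0.1294    0.0512    0.1928    0.1248    1.0465]
Total output x = L · d:
  x_0 = 1.1613·87 + 0.0285·28 + 0.1500·45 + 0.1222·18 + 0.0410·84 = 114.2205
  x_1 = 0.0880·87 + 1.0707·28 + 0.1710·45 + 0.2092·18 + 0.1825·84 = 64.4283
  x_2 = 0.0301·87 + 0.0524·28 + 1.0987·45 + 0.0532·18 + 0.0775·84 = 60.9901
  x_3 = 0.1683·87 + 0.0846·28 + 0.0617·45 + 1.0785·18 + 0.0532·84 = 43.6709
  x_4 = 0.1294·87 + 0.0512·28 + 0.1928·45 + 0.1248·18 + 1.0465·84 = 111.5220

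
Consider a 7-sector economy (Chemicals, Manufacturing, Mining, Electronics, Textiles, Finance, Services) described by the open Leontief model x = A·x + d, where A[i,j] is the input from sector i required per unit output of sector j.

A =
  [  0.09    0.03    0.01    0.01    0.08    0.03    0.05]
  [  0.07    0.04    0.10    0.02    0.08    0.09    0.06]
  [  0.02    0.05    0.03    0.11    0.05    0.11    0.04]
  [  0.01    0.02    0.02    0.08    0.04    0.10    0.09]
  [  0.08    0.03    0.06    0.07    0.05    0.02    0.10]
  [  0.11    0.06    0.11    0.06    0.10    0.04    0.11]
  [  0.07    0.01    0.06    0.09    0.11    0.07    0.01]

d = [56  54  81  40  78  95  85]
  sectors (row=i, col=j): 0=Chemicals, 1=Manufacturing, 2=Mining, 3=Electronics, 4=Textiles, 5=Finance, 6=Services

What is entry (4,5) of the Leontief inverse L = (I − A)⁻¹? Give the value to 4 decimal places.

L[4,5] = 0.0646

Form M = I − A:
  [  0.91   -0.03   -0.01   -0.01   -0.08   -0.03   -0.05]
  [ -0.07    0.96   -0.10   -0.02   -0.08   -0.09   -0.06]
  [ -0.02   -0.05    0.97   -0.11   -0.05   -0.11   -0.04]
  [ -0.01   -0.02   -0.02    0.92   -0.04   -0.10   -0.09]
  [ -0.08   -0.03   -0.06   -0.07    0.95   -0.02   -0.10]
  [ -0.11   -0.06   -0.11   -0.06   -0.10    0.96   -0.11]
  [ -0.07   -0.01   -0.06   -0.09   -0.11   -0.07    0.99]
Leontief inverse L = M⁻¹:
  [  1.1272    0.0459    0.0359    0.0383    0.1178    0.0561    0.0828]
  [  0.1239    1.0688    0.1443    0.0725    0.1388    0.1393    0.1130]
  [  0.0663    0.0752    1.0726    0.1578    0.1024    0.1574    0.0934]
  [  0.0519    0.0410    0.0577    1.1244    0.0886    0.1408    0.1343]
  [  0.1227    0.0510    0.0930    0.1154    1.1002    0.0646    0.1418]
  [  0.1738    0.0925    0.1603    0.1250    0.1722    1.1033    0.1722]
  [  0.1156    0.0345    0.0959    0.1369    0.1584    0.1129    1.0629]
Total output x = L · d:
  x_0 = 1.1272·56 + 0.0459·54 + 0.0359·81 + 0.0383·40 + 0.1178·78 + 0.0561·95 + 0.0828·85 = 91.5949
  x_1 = 0.1239·56 + 1.0688·54 + 0.1443·81 + 0.0725·40 + 0.1388·78 + 0.1393·95 + 0.1130·85 = 112.9091
  x_2 = 0.0663·56 + 0.0752·54 + 1.0726·81 + 0.1578·40 + 0.1024·78 + 0.1574·95 + 0.0934·85 = 131.8495
  x_3 = 0.0519·56 + 0.0410·54 + 0.0577·81 + 1.1244·40 + 0.0886·78 + 0.1408·95 + 0.1343·85 = 86.4705
  x_4 = 0.1227·56 + 0.0510·54 + 0.0930·81 + 0.1154·40 + 1.1002·78 + 0.0646·95 + 0.1418·85 = 125.7809
  x_5 = 0.1738·56 + 0.0925·54 + 0.1603·81 + 0.1250·40 + 0.1722·78 + 1.1033·95 + 0.1722·85 = 165.5948
  x_6 = 0.1156·56 + 0.0345·54 + 0.0959·81 + 0.1369·40 + 0.1584·78 + 0.1129·95 + 1.0629·85 = 135.0117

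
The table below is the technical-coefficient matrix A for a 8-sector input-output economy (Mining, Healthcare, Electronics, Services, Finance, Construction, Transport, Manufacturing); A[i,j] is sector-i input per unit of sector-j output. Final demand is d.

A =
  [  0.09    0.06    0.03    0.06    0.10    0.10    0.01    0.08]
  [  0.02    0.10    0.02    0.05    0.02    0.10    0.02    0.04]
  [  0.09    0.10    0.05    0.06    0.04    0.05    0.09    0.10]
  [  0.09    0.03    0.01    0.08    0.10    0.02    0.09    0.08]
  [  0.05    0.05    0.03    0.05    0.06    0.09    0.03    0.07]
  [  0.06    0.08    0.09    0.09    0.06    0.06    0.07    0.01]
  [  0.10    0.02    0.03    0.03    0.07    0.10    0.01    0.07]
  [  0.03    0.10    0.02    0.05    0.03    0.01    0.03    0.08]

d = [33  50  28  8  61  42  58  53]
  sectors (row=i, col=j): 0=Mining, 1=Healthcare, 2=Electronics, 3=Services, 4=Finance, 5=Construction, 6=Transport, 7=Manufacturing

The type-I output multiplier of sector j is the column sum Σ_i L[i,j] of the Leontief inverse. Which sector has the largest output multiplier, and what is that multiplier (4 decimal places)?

Form M = I − A:
  [  0.91   -0.06   -0.03   -0.06   -0.10   -0.10   -0.01   -0.08]
  [ -0.02    0.90   -0.02   -0.05   -0.02   -0.10   -0.02   -0.04]
  [ -0.09   -0.10    0.95   -0.06   -0.04   -0.05   -0.09   -0.10]
  [ -0.09   -0.03   -0.01    0.92   -0.10   -0.02   -0.09   -0.08]
  [ -0.05   -0.05   -0.03   -0.05    0.94   -0.09   -0.03   -0.07]
  [ -0.06   -0.08   -0.09   -0.09   -0.06    0.94   -0.07   -0.01]
  [ -0.10   -0.02   -0.03   -0.03   -0.07   -0.10    0.99   -0.07]
  [ -0.03   -0.10   -0.02   -0.05   -0.03   -0.01   -0.03    0.92]
Leontief inverse L = M⁻¹:
  [  1.1500    0.1282    0.0655    0.1203    0.1595    0.1643    0.0518    0.1410]
  [  0.0598    1.1492    0.0459    0.0926    0.0581    0.1448    0.0508    0.0781]
  [  0.1567    0.1731    1.0849    0.1212    0.1023    0.1210    0.1315    0.1687]
  [  0.1501    0.0866    0.0381    1.1323    0.1589    0.0813    0.1245    0.1419]
  [  0.0991    0.1052    0.0593    0.0986    1.1072    0.1411    0.0646    0.1189]
  [  0.1261    0.1448    0.1243    0.1487    0.1204    1.1269    0.1146    0.0738]
  [  0.1510    0.0764    0.0610    0.0801    0.1202    0.1530    1.0441    0.1203]
  [  0.0651    0.1451    0.0381    0.0856    0.0637    0.0500    0.0542    1.1200]
Total output x = L · d:
  x_0 = 1.1500·33 + 0.1282·50 + 0.0655·28 + 0.1203·8 + 0.1595·61 + 0.1643·42 + 0.0518·58 + 0.1410·53 = 74.2725
  x_1 = 0.0598·33 + 1.1492·50 + 0.0459·28 + 0.0926·8 + 0.0581·61 + 0.1448·42 + 0.0508·58 + 0.0781·53 = 78.1701
  x_2 = 0.1567·33 + 0.1731·50 + 1.0849·28 + 0.1212·8 + 0.1023·61 + 0.1210·42 + 0.1315·58 + 0.1687·53 = 73.0653
  x_3 = 0.1501·33 + 0.0866·50 + 0.0381·28 + 1.1323·8 + 0.1589·61 + 0.0813·42 + 0.1245·58 + 0.1419·53 = 47.2533
  x_4 = 0.0991·33 + 0.1052·50 + 0.0593·28 + 0.0986·8 + 1.1072·61 + 0.1411·42 + 0.0646·58 + 0.1189·53 = 94.4948
  x_5 = 0.1261·33 + 0.1448·50 + 0.1243·28 + 0.1487·8 + 0.1204·61 + 1.1269·42 + 0.1146·58 + 0.0738·53 = 81.3123
  x_6 = 0.1510·33 + 0.0764·50 + 0.0610·28 + 0.0801·8 + 0.1202·61 + 0.1530·42 + 1.0441·58 + 0.1203·53 = 91.8395
  x_7 = 0.0651·33 + 0.1451·50 + 0.0381·28 + 0.0856·8 + 0.0637·61 + 0.0500·42 + 0.0542·58 + 1.1200·53 = 79.6438
Output multipliers (column sums of L):
  Mining: 1.9580
  Healthcare: 2.0085
  Electronics: 1.5170
  Services: 1.8794
  Finance: 1.8904
  Construction: 1.9824
  Transport: 1.6362
  Manufacturing: 1.9627

Healthcare (2.0085)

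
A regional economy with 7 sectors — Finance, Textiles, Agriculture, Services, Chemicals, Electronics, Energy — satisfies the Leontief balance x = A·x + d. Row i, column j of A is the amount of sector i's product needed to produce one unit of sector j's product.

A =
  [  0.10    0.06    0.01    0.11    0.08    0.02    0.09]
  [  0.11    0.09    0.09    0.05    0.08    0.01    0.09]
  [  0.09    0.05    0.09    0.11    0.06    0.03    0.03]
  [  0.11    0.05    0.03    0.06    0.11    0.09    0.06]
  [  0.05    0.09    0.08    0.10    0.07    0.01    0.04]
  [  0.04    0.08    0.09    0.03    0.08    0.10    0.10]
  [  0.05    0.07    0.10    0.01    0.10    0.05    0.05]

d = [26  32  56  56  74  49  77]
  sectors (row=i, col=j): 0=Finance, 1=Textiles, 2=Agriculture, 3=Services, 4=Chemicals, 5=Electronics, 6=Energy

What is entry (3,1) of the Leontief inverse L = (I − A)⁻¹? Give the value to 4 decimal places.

Form M = I − A:
  [  0.90   -0.06   -0.01   -0.11   -0.08   -0.02   -0.09]
  [ -0.11    0.91   -0.09   -0.05   -0.08   -0.01   -0.09]
  [ -0.09   -0.05    0.91   -0.11   -0.06   -0.03   -0.03]
  [ -0.11   -0.05   -0.03    0.94   -0.11   -0.09   -0.06]
  [ -0.05   -0.09   -0.08   -0.10    0.93   -0.01   -0.04]
  [ -0.04   -0.08   -0.09   -0.03   -0.08    0.90   -0.10]
  [ -0.05   -0.07   -0.10   -0.01   -0.10   -0.05    0.95]
Leontief inverse L = M⁻¹:
  [  1.1731    0.1223    0.0663    0.1716    0.1568    0.0568    0.1482]
  [  0.1915    1.1584    0.1560    0.1224    0.1609    0.0448    0.1520]
  [  0.1645    0.1091    1.1451    0.1763    0.1333    0.0669    0.0859]
  [  0.1853    0.1193    0.0944    1.1287    0.1904    0.1305    0.1249]
  [  0.1218    0.1480    0.1359    0.1617    1.1400    0.0429    0.0926]
  [  0.1153    0.1507    0.1643    0.0960    0.1606    1.1413    0.1633]
  [  0.1140    0.1280    0.1595    0.0706    0.1646    0.0793    1.1003]
Total output x = L · d:
  x_0 = 1.1731·26 + 0.1223·32 + 0.0663·56 + 0.1716·56 + 0.1568·74 + 0.0568·49 + 0.1482·77 = 73.5467
  x_1 = 0.1915·26 + 1.1584·32 + 0.1560·56 + 0.1224·56 + 0.1609·74 + 0.0448·49 + 0.1520·77 = 83.4452
  x_2 = 0.1645·26 + 0.1091·32 + 1.1451·56 + 0.1763·56 + 0.1333·74 + 0.0669·49 + 0.0859·77 = 101.5187
  x_3 = 0.1853·26 + 0.1193·32 + 0.0944·56 + 1.1287·56 + 0.1904·74 + 0.1305·49 + 0.1249·77 = 107.2334
  x_4 = 0.1218·26 + 0.1480·32 + 0.1359·56 + 0.1617·56 + 1.1400·74 + 0.0429·49 + 0.0926·77 = 118.1606
  x_5 = 0.1153·26 + 0.1507·32 + 0.1643·56 + 0.0960·56 + 0.1606·74 + 1.1413·49 + 0.1633·77 = 102.7749
  x_6 = 0.1140·26 + 0.1280·32 + 0.1595·56 + 0.0706·56 + 0.1646·74 + 0.0793·49 + 1.1003·77 = 120.7342

L[3,1] = 0.1193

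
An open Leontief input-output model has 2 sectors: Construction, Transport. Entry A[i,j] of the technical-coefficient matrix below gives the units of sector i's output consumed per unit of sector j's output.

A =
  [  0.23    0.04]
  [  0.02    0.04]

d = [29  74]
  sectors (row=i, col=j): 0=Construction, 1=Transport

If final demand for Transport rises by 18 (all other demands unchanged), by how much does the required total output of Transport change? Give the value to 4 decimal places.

Form M = I − A:
  [  0.77   -0.04]
  [ -0.02    0.96]
Leontief inverse L = M⁻¹:
  [  1.3001    0.0542]
  [  0.0271    1.0428]
Total output x = L · d:
  x_0 = 1.3001·29 + 0.0542·74 = 41.7118
  x_1 = 0.0271·29 + 1.0428·74 = 77.9523
Δx_1 = L[1,1] · Δd_1 = 1.0428 · 18 = 18.7703

18.7703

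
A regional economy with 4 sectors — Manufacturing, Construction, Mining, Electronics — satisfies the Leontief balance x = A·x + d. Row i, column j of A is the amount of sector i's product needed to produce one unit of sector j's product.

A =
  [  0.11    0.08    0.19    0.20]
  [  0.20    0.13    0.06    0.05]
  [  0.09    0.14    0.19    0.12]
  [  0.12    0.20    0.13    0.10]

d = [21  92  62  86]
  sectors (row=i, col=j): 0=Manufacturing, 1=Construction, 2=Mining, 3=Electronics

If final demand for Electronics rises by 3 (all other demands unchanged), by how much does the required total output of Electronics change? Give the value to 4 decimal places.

3.6908

Form M = I − A:
  [  0.89   -0.08   -0.19   -0.20]
  [ -0.20    0.87   -0.06   -0.05]
  [ -0.09   -0.14    0.81   -0.12]
  [ -0.12   -0.20   -0.13    0.90]
Leontief inverse L = M⁻¹:
  [  1.2650    0.2553    0.3710    0.3447]
  [  0.3229    1.2489    0.1951    0.1672]
  [  0.2371    0.2967    1.3522    0.2495]
  [  0.2747    0.3544    0.2881    1.2303]
Total output x = L · d:
  x_0 = 1.2650·21 + 0.2553·92 + 0.3710·62 + 0.3447·86 = 102.6952
  x_1 = 0.3229·21 + 1.2489·92 + 0.1951·62 + 0.1672·86 = 148.1554
  x_2 = 0.2371·21 + 0.2967·92 + 1.3522·62 + 0.2495·86 = 137.5672
  x_3 = 0.2747·21 + 0.3544·92 + 0.2881·62 + 1.2303·86 = 162.0425
Δx_3 = L[3,3] · Δd_3 = 1.2303 · 3 = 3.6908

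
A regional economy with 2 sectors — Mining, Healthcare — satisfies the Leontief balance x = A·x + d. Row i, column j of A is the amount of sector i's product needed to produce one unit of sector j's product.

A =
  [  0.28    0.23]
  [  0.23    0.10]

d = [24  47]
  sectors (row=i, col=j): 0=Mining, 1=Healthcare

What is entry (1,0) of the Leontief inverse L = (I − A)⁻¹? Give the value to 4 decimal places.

L[1,0] = 0.3865

Form M = I − A:
  [  0.72   -0.23]
  [ -0.23    0.90]
Leontief inverse L = M⁻¹:
  [  1.5124    0.3865]
  [  0.3865    1.2099]
Total output x = L · d:
  x_0 = 1.5124·24 + 0.3865·47 = 54.4614
  x_1 = 0.3865·24 + 1.2099·47 = 66.1401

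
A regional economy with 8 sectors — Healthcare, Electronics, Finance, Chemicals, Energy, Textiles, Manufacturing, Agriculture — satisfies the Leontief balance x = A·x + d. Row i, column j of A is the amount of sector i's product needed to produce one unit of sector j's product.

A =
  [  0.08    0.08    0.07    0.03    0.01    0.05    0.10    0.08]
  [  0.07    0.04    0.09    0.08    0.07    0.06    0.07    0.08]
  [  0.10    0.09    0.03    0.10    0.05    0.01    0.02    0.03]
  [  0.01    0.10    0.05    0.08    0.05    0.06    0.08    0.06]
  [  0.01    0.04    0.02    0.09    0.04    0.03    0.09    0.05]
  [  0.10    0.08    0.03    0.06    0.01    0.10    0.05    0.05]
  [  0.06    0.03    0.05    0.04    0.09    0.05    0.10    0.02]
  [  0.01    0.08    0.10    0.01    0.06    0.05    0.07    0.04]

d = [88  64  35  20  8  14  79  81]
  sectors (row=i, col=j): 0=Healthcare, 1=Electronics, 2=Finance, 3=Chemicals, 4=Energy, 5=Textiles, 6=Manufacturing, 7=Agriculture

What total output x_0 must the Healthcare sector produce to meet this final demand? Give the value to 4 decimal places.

Form M = I − A:
  [  0.92   -0.08   -0.07   -0.03   -0.01   -0.05   -0.10   -0.08]
  [ -0.07    0.96   -0.09   -0.08   -0.07   -0.06   -0.07   -0.08]
  [ -0.10   -0.09    0.97   -0.10   -0.05   -0.01   -0.02   -0.03]
  [ -0.01   -0.10   -0.05    0.92   -0.05   -0.06   -0.08   -0.06]
  [ -0.01   -0.04   -0.02   -0.09    0.96   -0.03   -0.09   -0.05]
  [ -0.10   -0.08   -0.03   -0.06   -0.01    0.90   -0.05   -0.05]
  [ -0.06   -0.03   -0.05   -0.04   -0.09   -0.05    0.90   -0.02]
  [ -0.01   -0.08   -0.10   -0.01   -0.06   -0.05   -0.07    0.96]
Leontief inverse L = M⁻¹:
  [  1.1359    0.1416    0.1255    0.0837    0.0578    0.0979    0.1686    0.1272]
  [  0.1263    1.1107    0.1465    0.1434    0.1204    0.1116    0.1449    0.1317]
  [  0.1426    0.1456    1.0780    0.1510    0.0891    0.0514    0.0822    0.0762]
  [  0.0591    0.1595    0.1016    1.1380    0.0983    0.1082    0.1465    0.1063]
  [  0.0432    0.0845    0.0579    0.1318    1.0774    0.0659    0.1423    0.0832]
  [  0.1556    0.1426    0.0832    0.1128    0.0514    1.1515    0.1171    0.0996]
  [  0.1047    0.0809    0.0912    0.0901    0.1300    0.0904    1.1617    0.0596]
  [  0.0563    0.1295    0.1415    0.0611    0.1004    0.0875    0.1236    1.0777]
Total output x = L · d:
  x_0 = 1.1359·88 + 0.1416·64 + 0.1255·35 + 0.0837·20 + 0.0578·8 + 0.0979·14 + 0.1686·79 + 0.1272·81 = 140.5442
  x_1 = 0.1263·88 + 1.1107·64 + 0.1465·35 + 0.1434·20 + 0.1204·8 + 0.1116·14 + 0.1449·79 + 0.1317·81 = 114.8434
  x_2 = 0.1426·88 + 0.1456·64 + 1.0780·35 + 0.1510·20 + 0.0891·8 + 0.0514·14 + 0.0822·79 + 0.0762·81 = 76.7231
  x_3 = 0.0591·88 + 0.1595·64 + 0.1016·35 + 1.1380·20 + 0.0983·8 + 0.1082·14 + 0.1465·79 + 0.1063·81 = 64.2175
  x_4 = 0.0432·88 + 0.0845·64 + 0.0579·35 + 0.1318·20 + 1.0774·8 + 0.0659·14 + 0.1423·79 + 0.0832·81 = 41.3963
  x_5 = 0.1556·88 + 0.1426·64 + 0.0832·35 + 0.1128·20 + 0.0514·8 + 1.1515·14 + 0.1171·79 + 0.0996·81 = 61.8342
  x_6 = 0.1047·88 + 0.0809·64 + 0.0912·35 + 0.0901·20 + 0.1300·8 + 0.0904·14 + 1.1617·79 + 0.0596·81 = 118.3003
  x_7 = 0.0563·88 + 0.1295·64 + 0.1415·35 + 0.0611·20 + 0.1004·8 + 0.0875·14 + 0.1236·79 + 1.0777·81 = 118.5041

140.5442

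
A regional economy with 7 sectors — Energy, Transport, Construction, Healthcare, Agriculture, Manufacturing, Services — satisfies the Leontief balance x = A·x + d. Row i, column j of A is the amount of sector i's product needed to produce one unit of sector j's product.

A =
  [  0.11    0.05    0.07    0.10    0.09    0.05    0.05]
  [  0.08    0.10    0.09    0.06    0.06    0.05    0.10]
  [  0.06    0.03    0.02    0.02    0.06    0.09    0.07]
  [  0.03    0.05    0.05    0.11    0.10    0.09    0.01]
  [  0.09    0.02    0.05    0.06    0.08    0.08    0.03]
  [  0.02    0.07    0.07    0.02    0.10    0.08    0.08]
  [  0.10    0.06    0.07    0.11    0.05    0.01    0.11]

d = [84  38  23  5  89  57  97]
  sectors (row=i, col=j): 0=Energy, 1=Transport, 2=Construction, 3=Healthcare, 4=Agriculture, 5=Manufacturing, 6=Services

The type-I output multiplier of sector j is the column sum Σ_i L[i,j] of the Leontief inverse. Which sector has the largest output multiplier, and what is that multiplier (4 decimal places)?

Form M = I − A:
  [  0.89   -0.05   -0.07   -0.10   -0.09   -0.05   -0.05]
  [ -0.08    0.90   -0.09   -0.06   -0.06   -0.05   -0.10]
  [ -0.06   -0.03    0.98   -0.02   -0.06   -0.09   -0.07]
  [ -0.03   -0.05   -0.05    0.89   -0.10   -0.09   -0.01]
  [ -0.09   -0.02   -0.05   -0.06    0.92   -0.08   -0.03]
  [ -0.02   -0.07   -0.07   -0.02   -0.10    0.92   -0.08]
  [ -0.10   -0.06   -0.07   -0.11   -0.05   -0.01    0.89]
Leontief inverse L = M⁻¹:
  [  1.1778    0.0985    0.1259    0.1685    0.1662    0.1138    0.1049]
  [  0.1533    1.1547    0.1505    0.1307    0.1355    0.1122    0.1663]
  [  0.1063    0.0650    1.0603    0.0645    0.1111    0.1302    0.1128]
  [  0.0799    0.0909    0.0962    1.1620    0.1653    0.1473    0.0541]
  [  0.1418    0.0576    0.0939    0.1108    1.1410    0.1309    0.0733]
  [  0.0773    0.1127    0.1181    0.0718    0.1607    1.1313    0.1342]
  [  0.1697    0.1098    0.1262    0.1835    0.1229    0.0689    1.1678]
Total output x = L · d:
  x_0 = 1.1778·84 + 0.0985·38 + 0.1259·23 + 0.1685·5 + 0.1662·89 + 0.1138·57 + 0.1049·97 = 137.8640
  x_1 = 0.1533·84 + 1.1547·38 + 0.1505·23 + 0.1307·5 + 0.1355·89 + 0.1122·57 + 0.1663·97 = 95.4576
  x_2 = 0.1063·84 + 0.0650·38 + 1.0603·23 + 0.0645·5 + 0.1111·89 + 0.1302·57 + 0.1128·97 = 64.3651
  x_3 = 0.0799·84 + 0.0909·38 + 0.0962·23 + 1.1620·5 + 0.1653·89 + 0.1473·57 + 0.0541·97 = 46.5530
  x_4 = 0.1418·84 + 0.0576·38 + 0.0939·23 + 0.1108·5 + 1.1410·89 + 0.1309·57 + 0.0733·97 = 132.9261
  x_5 = 0.0773·84 + 0.1127·38 + 0.1181·23 + 0.0718·5 + 0.1607·89 + 1.1313·57 + 0.1342·97 = 105.6515
  x_6 = 0.1697·84 + 0.1098·38 + 0.1262·23 + 0.1835·5 + 0.1229·89 + 0.0689·57 + 1.1678·97 = 150.3855
Output multipliers (column sums of L):
  Energy: 1.9061
  Transport: 1.6892
  Construction: 1.7710
  Healthcare: 1.8918
  Agriculture: 2.0027
  Manufacturing: 1.8345
  Services: 1.8134

Agriculture (2.0027)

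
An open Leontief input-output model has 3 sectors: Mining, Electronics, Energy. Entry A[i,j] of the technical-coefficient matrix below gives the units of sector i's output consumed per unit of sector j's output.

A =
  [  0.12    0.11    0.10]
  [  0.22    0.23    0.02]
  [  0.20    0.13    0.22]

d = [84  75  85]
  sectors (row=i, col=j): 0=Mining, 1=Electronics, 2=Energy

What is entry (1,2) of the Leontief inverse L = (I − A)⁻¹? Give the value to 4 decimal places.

L[1,2] = 0.0810

Form M = I − A:
  [  0.88   -0.11   -0.10]
  [ -0.22    0.77   -0.02]
  [ -0.20   -0.13    0.78]
Leontief inverse L = M⁻¹:
  [  1.2237    0.2022    0.1621]
  [  0.3593    1.3637    0.0810]
  [  0.3737    0.2791    1.3371]
Total output x = L · d:
  x_0 = 1.2237·84 + 0.2022·75 + 0.1621·85 = 131.7347
  x_1 = 0.3593·84 + 1.3637·75 + 0.0810·85 = 139.3522
  x_2 = 0.3737·84 + 0.2791·75 + 1.3371·85 = 165.9778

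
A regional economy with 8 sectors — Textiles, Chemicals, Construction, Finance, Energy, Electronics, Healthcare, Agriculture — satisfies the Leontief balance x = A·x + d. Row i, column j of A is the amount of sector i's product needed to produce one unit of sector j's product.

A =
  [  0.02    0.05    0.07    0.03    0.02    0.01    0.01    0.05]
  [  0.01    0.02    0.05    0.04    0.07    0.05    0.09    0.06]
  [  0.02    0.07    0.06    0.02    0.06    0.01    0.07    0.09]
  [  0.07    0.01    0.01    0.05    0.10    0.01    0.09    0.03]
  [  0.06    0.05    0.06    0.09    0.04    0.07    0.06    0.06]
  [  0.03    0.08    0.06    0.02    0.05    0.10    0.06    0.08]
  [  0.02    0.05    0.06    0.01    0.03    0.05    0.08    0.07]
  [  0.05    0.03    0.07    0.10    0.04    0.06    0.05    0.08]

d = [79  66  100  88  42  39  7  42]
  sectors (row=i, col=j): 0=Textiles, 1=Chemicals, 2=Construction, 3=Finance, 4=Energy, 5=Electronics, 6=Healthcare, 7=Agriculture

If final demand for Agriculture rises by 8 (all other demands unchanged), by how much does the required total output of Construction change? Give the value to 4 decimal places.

Form M = I − A:
  [  0.98   -0.05   -0.07   -0.03   -0.02   -0.01   -0.01   -0.05]
  [ -0.01    0.98   -0.05   -0.04   -0.07   -0.05   -0.09   -0.06]
  [ -0.02   -0.07    0.94   -0.02   -0.06   -0.01   -0.07   -0.09]
  [ -0.07   -0.01   -0.01    0.95   -0.10   -0.01   -0.09   -0.03]
  [ -0.06   -0.05   -0.06   -0.09    0.96   -0.07   -0.06   -0.06]
  [ -0.03   -0.08   -0.06   -0.02   -0.05    0.90   -0.06   -0.08]
  [ -0.02   -0.05   -0.06   -0.01   -0.03   -0.05    0.92   -0.07]
  [ -0.05   -0.03   -0.07   -0.10   -0.04   -0.06   -0.05    0.92]
Leontief inverse L = M⁻¹:
  [  1.0351    0.0690    0.0943    0.0511    0.0438    0.0279    0.0392    0.0799]
  [  0.0346    1.0513    0.0876    0.0713    0.1032    0.0831    0.1347    0.1055]
  [  0.0437    0.0996    1.0992    0.0541    0.0940    0.0417    0.1154    0.1367]
  [  0.0935    0.0372    0.0443    1.0796    0.1287    0.0373    0.1282    0.0684]
  [  0.0898    0.0866    0.1043    0.1267    1.0834    0.1065    0.1135    0.1134]
  [  0.0574    0.1192    0.1075    0.0575    0.0914    1.1428    0.1140    0.1373]
  [  0.0404    0.0798    0.0968    0.0380    0.0607    0.0811    1.1218    0.1145]
  [  0.0807    0.0655    0.1132    0.1379    0.0832    0.0950    0.1026    1.1327]
Total output x = L · d:
  x_0 = 1.0351·79 + 0.0690·66 + 0.0943·100 + 0.0511·88 + 0.0438·42 + 0.0279·39 + 0.0392·7 + 0.0799·42 = 106.8211
  x_1 = 0.0346·79 + 1.0513·66 + 0.0876·100 + 0.0713·88 + 0.1032·42 + 0.0831·39 + 0.1347·7 + 0.1055·42 = 100.1048
  x_2 = 0.0437·79 + 0.0996·66 + 1.0992·100 + 0.0541·88 + 0.0940·42 + 0.0417·39 + 0.1154·7 + 0.1367·42 = 136.8174
  x_3 = 0.0935·79 + 0.0372·66 + 0.0443·100 + 1.0796·88 + 0.1287·42 + 0.0373·39 + 0.1282·7 + 0.0684·42 = 119.9104
  x_4 = 0.0898·79 + 0.0866·66 + 0.1043·100 + 0.1267·88 + 1.0834·42 + 0.1065·39 + 0.1135·7 + 0.1134·42 = 89.5928
  x_5 = 0.0574·79 + 0.1192·66 + 0.1075·100 + 0.0575·88 + 0.0914·42 + 1.1428·39 + 0.1140·7 + 0.1373·42 = 83.1820
  x_6 = 0.0404·79 + 0.0798·66 + 0.0968·100 + 0.0380·88 + 0.0607·42 + 0.0811·39 + 1.1218·7 + 0.1145·42 = 39.8613
  x_7 = 0.0807·79 + 0.0655·66 + 0.1132·100 + 0.1379·88 + 0.0832·42 + 0.0950·39 + 0.1026·7 + 1.1327·42 = 89.6523
Δx_2 = L[2,7] · Δd_7 = 0.1367 · 8 = 1.0935

1.0935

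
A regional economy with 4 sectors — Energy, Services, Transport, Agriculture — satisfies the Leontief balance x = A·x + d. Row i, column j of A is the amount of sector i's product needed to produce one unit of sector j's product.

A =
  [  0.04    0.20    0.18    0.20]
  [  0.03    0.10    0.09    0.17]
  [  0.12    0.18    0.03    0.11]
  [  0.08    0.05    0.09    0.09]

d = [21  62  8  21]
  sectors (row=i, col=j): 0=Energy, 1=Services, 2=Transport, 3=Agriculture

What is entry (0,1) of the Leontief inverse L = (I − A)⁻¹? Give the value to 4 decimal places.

L[0,1] = 0.3196

Form M = I − A:
  [  0.96   -0.20   -0.18   -0.20]
  [ -0.03    0.90   -0.09   -0.17]
  [ -0.12   -0.18    0.97   -0.11]
  [ -0.08   -0.05   -0.09    0.91]
Leontief inverse L = M⁻¹:
  [  1.1131    0.3196    0.2674    0.3367]
  [  0.0760    1.1713    0.1463    0.2532]
  [  0.1652    0.2704    1.1072    0.2207]
  [  0.1184    0.1192    0.1410    1.1642]
Total output x = L · d:
  x_0 = 1.1131·21 + 0.3196·62 + 0.2674·8 + 0.3367·21 = 52.3983
  x_1 = 0.0760·21 + 1.1713·62 + 0.1463·8 + 0.2532·21 = 80.7049
  x_2 = 0.1652·21 + 0.2704·62 + 1.1072·8 + 0.2207·21 = 33.7263
  x_3 = 0.1184·21 + 0.1192·62 + 0.1410·8 + 1.1642·21 = 35.4533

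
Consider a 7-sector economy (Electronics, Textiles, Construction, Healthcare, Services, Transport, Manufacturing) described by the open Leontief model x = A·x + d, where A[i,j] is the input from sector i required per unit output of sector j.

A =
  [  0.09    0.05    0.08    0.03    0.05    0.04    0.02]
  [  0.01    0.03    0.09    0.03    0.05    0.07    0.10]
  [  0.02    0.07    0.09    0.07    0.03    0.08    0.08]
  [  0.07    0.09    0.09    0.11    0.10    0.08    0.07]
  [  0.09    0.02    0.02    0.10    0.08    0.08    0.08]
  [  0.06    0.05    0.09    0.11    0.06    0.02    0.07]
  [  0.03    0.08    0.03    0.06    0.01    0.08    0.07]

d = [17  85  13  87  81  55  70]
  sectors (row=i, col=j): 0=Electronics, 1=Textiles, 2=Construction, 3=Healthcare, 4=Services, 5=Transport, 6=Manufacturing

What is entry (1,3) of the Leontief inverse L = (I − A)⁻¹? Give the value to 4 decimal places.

L[1,3] = 0.0818

Form M = I − A:
  [  0.91   -0.05   -0.08   -0.03   -0.05   -0.04   -0.02]
  [ -0.01    0.97   -0.09   -0.03   -0.05   -0.07   -0.10]
  [ -0.02   -0.07    0.91   -0.07   -0.03   -0.08   -0.08]
  [ -0.07   -0.09   -0.09    0.89   -0.10   -0.08   -0.07]
  [ -0.09   -0.02   -0.02   -0.10    0.92   -0.08   -0.08]
  [ -0.06   -0.05   -0.09   -0.11   -0.06    0.98   -0.07]
  [ -0.03   -0.08   -0.03   -0.06   -0.01   -0.08    0.93]
Leontief inverse L = M⁻¹:
  [  1.1240    0.0850    0.1264    0.0743    0.0838    0.0803    0.0630]
  [  0.0417    1.0704    0.1357    0.0818    0.0829    0.1149    0.1496]
  [  0.0568    0.1175    1.1475    0.1298    0.0711    0.1321    0.1384]
  [  0.1282    0.1530    0.1680    1.1934    0.1620    0.1527    0.1489]
  [  0.1403    0.0698    0.0782    0.1659    1.1292    0.1340    0.1370]
  [  0.1034    0.1005    0.1492    0.1724    0.1063    1.0773    0.1291]
  [  0.0604    0.1179    0.0773    0.1072    0.0439    0.1207    1.1168]
Total output x = L · d:
  x_0 = 1.1240·17 + 0.0850·85 + 0.1264·13 + 0.0743·87 + 0.0838·81 + 0.0803·55 + 0.0630·70 = 50.0631
  x_1 = 0.0417·17 + 1.0704·85 + 0.1357·13 + 0.0818·87 + 0.0829·81 + 0.1149·55 + 0.1496·70 = 124.0791
  x_2 = 0.0568·17 + 0.1175·85 + 1.1475·13 + 0.1298·87 + 0.0711·81 + 0.1321·55 + 0.1384·70 = 59.8711
  x_3 = 0.1282·17 + 0.1530·85 + 0.1680·13 + 1.1934·87 + 0.1620·81 + 0.1527·55 + 0.1489·70 = 153.1367
  x_4 = 0.1403·17 + 0.0698·85 + 0.0782·13 + 0.1659·87 + 1.1292·81 + 0.1340·55 + 0.1370·70 = 132.1839
  x_5 = 0.1034·17 + 0.1005·85 + 0.1492·13 + 0.1724·87 + 0.1063·81 + 1.0773·55 + 0.1291·70 = 104.1373
  x_6 = 0.0604·17 + 0.1179·85 + 0.0773·13 + 0.1072·87 + 0.0439·81 + 0.1207·55 + 1.1168·70 = 109.7477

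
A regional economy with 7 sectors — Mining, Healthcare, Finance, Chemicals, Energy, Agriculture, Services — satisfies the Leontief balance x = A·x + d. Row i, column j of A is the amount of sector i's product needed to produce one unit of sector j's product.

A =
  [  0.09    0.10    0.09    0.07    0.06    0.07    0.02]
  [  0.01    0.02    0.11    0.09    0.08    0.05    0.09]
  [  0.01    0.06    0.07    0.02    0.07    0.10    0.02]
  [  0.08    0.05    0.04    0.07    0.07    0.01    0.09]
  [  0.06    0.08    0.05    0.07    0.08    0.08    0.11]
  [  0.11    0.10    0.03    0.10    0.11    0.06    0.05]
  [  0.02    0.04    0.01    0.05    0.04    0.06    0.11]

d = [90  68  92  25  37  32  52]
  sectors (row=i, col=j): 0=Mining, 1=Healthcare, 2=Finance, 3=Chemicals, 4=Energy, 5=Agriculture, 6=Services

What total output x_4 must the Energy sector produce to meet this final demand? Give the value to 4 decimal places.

Form M = I − A:
  [  0.91   -0.10   -0.09   -0.07   -0.06   -0.07   -0.02]
  [ -0.01    0.98   -0.11   -0.09   -0.08   -0.05   -0.09]
  [ -0.01   -0.06    0.93   -0.02   -0.07   -0.10   -0.02]
  [ -0.08   -0.05   -0.04    0.93   -0.07   -0.01   -0.09]
  [ -0.06   -0.08   -0.05   -0.07    0.92   -0.08   -0.11]
  [ -0.11   -0.10   -0.03   -0.10   -0.11    0.94   -0.05]
  [ -0.02   -0.04   -0.01   -0.05   -0.04   -0.06    0.89]
Leontief inverse L = M⁻¹:
  [  1.1393    0.1586    0.1465    0.1318    0.1279    0.1263    0.0812]
  [  0.0499    1.0691    0.1494    0.1394    0.1365    0.0991    0.1491]
  [  0.0455    0.1027    1.1064    0.0650    0.1208    0.1417    0.0657]
  [  0.1178    0.0951    0.0805    1.1177    0.1198    0.0537    0.1449]
  [  0.1108    0.1396    0.1012    0.1350    1.1486    0.1373    0.1822]
  [  0.1683    0.1661    0.0908    0.1718    0.1848    1.1204    0.1258]
  [  0.0513    0.0756    0.0376    0.0904    0.0812    0.0936    1.1577]
Total output x = L · d:
  x_0 = 1.1393·90 + 0.1586·68 + 0.1465·92 + 0.1318·25 + 0.1279·37 + 0.1263·32 + 0.0812·52 = 143.0960
  x_1 = 0.0499·90 + 1.0691·68 + 0.1494·92 + 0.1394·25 + 0.1365·37 + 0.0991·32 + 0.1491·52 = 110.3984
  x_2 = 0.0455·90 + 0.1027·68 + 1.1064·92 + 0.0650·25 + 0.1208·37 + 0.1417·32 + 0.0657·52 = 126.9236
  x_3 = 0.1178·90 + 0.0951·68 + 0.0805·92 + 1.1177·25 + 0.1198·37 + 0.0537·32 + 0.1449·52 = 66.1024
  x_4 = 0.1108·90 + 0.1396·68 + 0.1012·92 + 0.1350·25 + 1.1486·37 + 0.1373·32 + 0.1822·52 = 88.5227
  x_5 = 0.1683·90 + 0.1661·68 + 0.0908·92 + 0.1718·25 + 0.1848·37 + 1.1204·32 + 0.1258·52 = 88.3188
  x_6 = 0.0513·90 + 0.0756·68 + 0.0376·92 + 0.0904·25 + 0.0812·37 + 0.0936·32 + 1.1577·52 = 81.6767

88.5227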